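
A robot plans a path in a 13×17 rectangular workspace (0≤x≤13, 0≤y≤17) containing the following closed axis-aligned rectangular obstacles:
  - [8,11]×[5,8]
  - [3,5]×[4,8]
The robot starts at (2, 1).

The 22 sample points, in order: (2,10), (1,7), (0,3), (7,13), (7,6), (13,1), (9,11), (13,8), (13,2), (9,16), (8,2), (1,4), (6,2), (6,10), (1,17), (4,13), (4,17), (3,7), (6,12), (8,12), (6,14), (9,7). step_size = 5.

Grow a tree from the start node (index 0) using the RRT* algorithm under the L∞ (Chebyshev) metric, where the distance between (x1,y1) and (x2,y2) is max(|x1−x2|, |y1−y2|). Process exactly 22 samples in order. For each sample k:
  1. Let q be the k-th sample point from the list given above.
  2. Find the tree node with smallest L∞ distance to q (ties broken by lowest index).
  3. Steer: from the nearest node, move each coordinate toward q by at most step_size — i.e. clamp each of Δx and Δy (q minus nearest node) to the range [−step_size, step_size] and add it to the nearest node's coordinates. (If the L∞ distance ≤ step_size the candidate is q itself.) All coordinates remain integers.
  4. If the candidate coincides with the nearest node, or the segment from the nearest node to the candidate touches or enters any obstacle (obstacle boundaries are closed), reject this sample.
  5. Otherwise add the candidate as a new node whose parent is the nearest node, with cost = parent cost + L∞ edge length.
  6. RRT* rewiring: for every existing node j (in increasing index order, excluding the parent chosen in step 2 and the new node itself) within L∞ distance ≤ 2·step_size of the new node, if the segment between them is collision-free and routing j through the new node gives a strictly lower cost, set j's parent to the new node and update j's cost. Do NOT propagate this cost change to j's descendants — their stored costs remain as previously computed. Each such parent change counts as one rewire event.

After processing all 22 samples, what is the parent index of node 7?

1. q=(2,10) nearest=0 d=9 new=(2,6) → add node 1 parent=0 cost=5
2. q=(1,7) nearest=1 d=1 new=(1,7) → add node 2 parent=1 cost=6
3. q=(0,3) nearest=0 d=2 new=(0,3) → add node 3 parent=0 cost=2
4. q=(7,13) nearest=2 d=6 new=(6,12) → add node 4 parent=2 cost=11
5. q=(7,6) nearest=0 d=5 new=(7,6) → blocked by [3,5]×[4,8], reject
6. q=(13,1) nearest=0 d=11 new=(7,1) → add node 5 parent=0 cost=5
7. q=(9,11) nearest=4 d=3 new=(9,11) → add node 6 parent=4 cost=14
8. q=(13,8) nearest=6 d=4 new=(13,8) → add node 7 parent=6 cost=18
9. q=(13,2) nearest=5 d=6 new=(12,2) → add node 8 parent=5 cost=10; rewire 7→8 (16<18)
10. q=(9,16) nearest=4 d=4 new=(9,16) → add node 9 parent=4 cost=15
11. q=(8,2) nearest=5 d=1 new=(8,2) → add node 10 parent=5 cost=6
12. q=(1,4) nearest=3 d=1 new=(1,4) → add node 11 parent=3 cost=3
13. q=(6,2) nearest=5 d=1 new=(6,2) → add node 12 parent=5 cost=6
14. q=(6,10) nearest=4 d=2 new=(6,10) → add node 13 parent=4 cost=13
15. q=(1,17) nearest=4 d=5 new=(1,17) → add node 14 parent=4 cost=16
16. q=(4,13) nearest=4 d=2 new=(4,13) → add node 15 parent=4 cost=13
17. q=(4,17) nearest=14 d=3 new=(4,17) → add node 16 parent=14 cost=19
18. q=(3,7) nearest=1 d=1 new=(3,7) → blocked by [3,5]×[4,8], reject
19. q=(6,12) nearest=4 d=0 → coincident, reject
20. q=(8,12) nearest=6 d=1 new=(8,12) → add node 17 parent=6 cost=15
21. q=(6,14) nearest=4 d=2 new=(6,14) → add node 18 parent=4 cost=13; rewire 16→18 (16<19)
22. q=(9,7) nearest=13 d=3 new=(9,7) → blocked by [8,11]×[5,8], reject

Parent of node 7: 8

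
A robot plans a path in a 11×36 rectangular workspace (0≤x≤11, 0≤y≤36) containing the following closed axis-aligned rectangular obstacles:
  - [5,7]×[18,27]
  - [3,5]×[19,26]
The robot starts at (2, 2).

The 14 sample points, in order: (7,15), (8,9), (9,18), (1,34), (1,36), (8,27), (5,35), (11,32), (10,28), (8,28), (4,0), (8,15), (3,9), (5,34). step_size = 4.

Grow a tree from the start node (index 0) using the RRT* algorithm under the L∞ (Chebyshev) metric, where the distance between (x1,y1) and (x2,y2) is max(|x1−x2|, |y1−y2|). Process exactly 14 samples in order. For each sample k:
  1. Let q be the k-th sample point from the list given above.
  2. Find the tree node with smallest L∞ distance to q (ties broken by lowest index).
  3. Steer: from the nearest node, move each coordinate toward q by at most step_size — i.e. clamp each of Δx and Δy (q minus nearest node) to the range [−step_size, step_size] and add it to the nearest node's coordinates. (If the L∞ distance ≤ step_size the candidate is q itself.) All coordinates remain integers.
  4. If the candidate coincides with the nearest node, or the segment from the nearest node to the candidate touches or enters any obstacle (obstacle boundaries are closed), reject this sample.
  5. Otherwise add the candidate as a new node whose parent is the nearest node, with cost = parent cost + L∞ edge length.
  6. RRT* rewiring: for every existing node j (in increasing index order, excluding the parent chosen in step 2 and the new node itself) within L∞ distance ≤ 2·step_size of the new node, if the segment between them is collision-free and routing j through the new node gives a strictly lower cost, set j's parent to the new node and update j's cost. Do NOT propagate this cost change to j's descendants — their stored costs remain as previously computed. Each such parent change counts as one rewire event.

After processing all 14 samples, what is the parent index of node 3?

Parent of node 3: 2

1. q=(7,15) nearest=0 d=13 new=(6,6) → add node 1 parent=0 cost=4
2. q=(8,9) nearest=1 d=3 new=(8,9) → add node 2 parent=1 cost=7
3. q=(9,18) nearest=2 d=9 new=(9,13) → add node 3 parent=2 cost=11
4. q=(1,34) nearest=3 d=21 new=(5,17) → add node 4 parent=3 cost=15
5. q=(1,36) nearest=4 d=19 new=(1,21) → blocked by [3,5]×[19,26], reject
6. q=(8,27) nearest=4 d=10 new=(8,21) → blocked by [5,7]×[18,27], reject
7. q=(5,35) nearest=4 d=18 new=(5,21) → blocked by [5,7]×[18,27], reject
8. q=(11,32) nearest=4 d=15 new=(9,21) → blocked by [5,7]×[18,27], reject
9. q=(10,28) nearest=4 d=11 new=(9,21) → blocked by [5,7]×[18,27], reject
10. q=(8,28) nearest=4 d=11 new=(8,21) → blocked by [5,7]×[18,27], reject
11. q=(4,0) nearest=0 d=2 new=(4,0) → add node 5 parent=0 cost=2
12. q=(8,15) nearest=3 d=2 new=(8,15) → add node 6 parent=3 cost=13
13. q=(3,9) nearest=1 d=3 new=(3,9) → add node 7 parent=1 cost=7
14. q=(5,34) nearest=4 d=17 new=(5,21) → blocked by [5,7]×[18,27], reject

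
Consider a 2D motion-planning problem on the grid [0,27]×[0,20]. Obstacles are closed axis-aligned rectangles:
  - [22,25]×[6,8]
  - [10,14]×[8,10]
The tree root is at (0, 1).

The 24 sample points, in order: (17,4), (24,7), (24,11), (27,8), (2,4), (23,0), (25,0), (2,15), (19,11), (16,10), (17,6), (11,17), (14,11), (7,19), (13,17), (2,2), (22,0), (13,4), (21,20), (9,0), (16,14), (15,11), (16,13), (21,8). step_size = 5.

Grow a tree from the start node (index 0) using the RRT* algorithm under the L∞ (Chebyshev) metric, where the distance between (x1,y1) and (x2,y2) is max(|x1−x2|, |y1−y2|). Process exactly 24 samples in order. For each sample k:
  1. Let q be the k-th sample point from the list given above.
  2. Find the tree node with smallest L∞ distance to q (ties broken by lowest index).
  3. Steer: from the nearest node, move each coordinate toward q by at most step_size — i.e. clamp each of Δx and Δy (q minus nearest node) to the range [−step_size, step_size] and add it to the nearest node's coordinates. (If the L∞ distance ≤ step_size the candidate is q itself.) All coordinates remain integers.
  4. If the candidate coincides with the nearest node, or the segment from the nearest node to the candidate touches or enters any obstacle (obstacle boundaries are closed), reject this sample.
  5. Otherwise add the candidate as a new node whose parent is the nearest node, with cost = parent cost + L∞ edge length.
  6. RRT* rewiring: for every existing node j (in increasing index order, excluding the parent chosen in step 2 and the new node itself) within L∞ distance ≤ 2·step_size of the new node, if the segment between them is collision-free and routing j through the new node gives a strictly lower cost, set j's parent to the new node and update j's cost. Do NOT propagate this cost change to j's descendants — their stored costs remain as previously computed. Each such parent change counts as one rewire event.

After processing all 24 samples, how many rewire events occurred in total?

1. q=(17,4) nearest=0 d=17 new=(5,4) → add node 1 parent=0 cost=5
2. q=(24,7) nearest=1 d=19 new=(10,7) → add node 2 parent=1 cost=10
3. q=(24,11) nearest=2 d=14 new=(15,11) → blocked by [10,14]×[8,10], reject
4. q=(27,8) nearest=2 d=17 new=(15,8) → add node 3 parent=2 cost=15
5. q=(2,4) nearest=0 d=3 new=(2,4) → add node 4 parent=0 cost=3
6. q=(23,0) nearest=3 d=8 new=(20,3) → add node 5 parent=3 cost=20
7. q=(25,0) nearest=5 d=5 new=(25,0) → add node 6 parent=5 cost=25
8. q=(2,15) nearest=2 d=8 new=(5,12) → add node 7 parent=2 cost=15
9. q=(19,11) nearest=3 d=4 new=(19,11) → add node 8 parent=3 cost=19
10. q=(16,10) nearest=3 d=2 new=(16,10) → add node 9 parent=3 cost=17
11. q=(17,6) nearest=3 d=2 new=(17,6) → add node 10 parent=3 cost=17
12. q=(11,17) nearest=7 d=6 new=(10,17) → add node 11 parent=7 cost=20
13. q=(14,11) nearest=9 d=2 new=(14,11) → add node 12 parent=9 cost=19
14. q=(7,19) nearest=11 d=3 new=(7,19) → add node 13 parent=11 cost=23
15. q=(13,17) nearest=11 d=3 new=(13,17) → add node 14 parent=11 cost=23
16. q=(2,2) nearest=0 d=2 new=(2,2) → add node 15 parent=0 cost=2; rewire 7→15 (12<15)
17. q=(22,0) nearest=5 d=3 new=(22,0) → add node 16 parent=5 cost=23
18. q=(13,4) nearest=2 d=3 new=(13,4) → add node 17 parent=2 cost=13; rewire 16→17 (22<23)
19. q=(21,20) nearest=14 d=8 new=(18,20) → add node 18 parent=14 cost=28
20. q=(9,0) nearest=1 d=4 new=(9,0) → add node 19 parent=1 cost=9
21. q=(16,14) nearest=8 d=3 new=(16,14) → add node 20 parent=8 cost=22
22. q=(15,11) nearest=9 d=1 new=(15,11) → add node 21 parent=9 cost=18; rewire 18→21 (27<28); rewire 20→21 (21<22)
23. q=(16,13) nearest=20 d=1 new=(16,13) → add node 22 parent=20 cost=22
24. q=(21,8) nearest=8 d=3 new=(21,8) → add node 23 parent=8 cost=22

Rewire events: 4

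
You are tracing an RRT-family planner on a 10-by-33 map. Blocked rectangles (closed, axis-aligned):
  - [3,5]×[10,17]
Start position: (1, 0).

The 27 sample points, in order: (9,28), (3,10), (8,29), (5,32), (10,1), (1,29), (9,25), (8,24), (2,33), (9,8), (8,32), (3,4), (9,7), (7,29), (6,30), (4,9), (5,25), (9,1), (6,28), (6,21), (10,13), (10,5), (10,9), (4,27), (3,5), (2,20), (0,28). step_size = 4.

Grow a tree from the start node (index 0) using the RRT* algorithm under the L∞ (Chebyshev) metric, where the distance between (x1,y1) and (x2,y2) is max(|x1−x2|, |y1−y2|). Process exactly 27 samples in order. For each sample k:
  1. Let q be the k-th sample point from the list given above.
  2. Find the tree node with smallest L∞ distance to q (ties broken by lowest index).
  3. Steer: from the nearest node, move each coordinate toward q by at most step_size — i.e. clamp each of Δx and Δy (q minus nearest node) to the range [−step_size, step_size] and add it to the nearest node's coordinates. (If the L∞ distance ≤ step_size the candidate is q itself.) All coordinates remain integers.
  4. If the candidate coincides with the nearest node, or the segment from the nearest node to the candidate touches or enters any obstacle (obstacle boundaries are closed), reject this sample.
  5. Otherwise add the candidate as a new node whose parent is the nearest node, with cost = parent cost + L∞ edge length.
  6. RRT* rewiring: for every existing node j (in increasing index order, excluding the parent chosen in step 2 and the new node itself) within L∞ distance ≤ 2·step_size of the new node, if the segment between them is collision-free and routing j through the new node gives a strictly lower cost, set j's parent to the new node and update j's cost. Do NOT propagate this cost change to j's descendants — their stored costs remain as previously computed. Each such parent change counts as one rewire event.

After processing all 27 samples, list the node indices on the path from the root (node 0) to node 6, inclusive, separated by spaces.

Path: 0 1 6

1. q=(9,28) nearest=0 d=28 new=(5,4) → add node 1 parent=0 cost=4
2. q=(3,10) nearest=1 d=6 new=(3,8) → add node 2 parent=1 cost=8
3. q=(8,29) nearest=2 d=21 new=(7,12) → blocked by [3,5]×[10,17], reject
4. q=(5,32) nearest=2 d=24 new=(5,12) → blocked by [3,5]×[10,17], reject
5. q=(10,1) nearest=1 d=5 new=(9,1) → add node 3 parent=1 cost=8
6. q=(1,29) nearest=2 d=21 new=(1,12) → add node 4 parent=2 cost=12
7. q=(9,25) nearest=4 d=13 new=(5,16) → blocked by [3,5]×[10,17], reject
8. q=(8,24) nearest=4 d=12 new=(5,16) → blocked by [3,5]×[10,17], reject
9. q=(2,33) nearest=4 d=21 new=(2,16) → add node 5 parent=4 cost=16
10. q=(9,8) nearest=1 d=4 new=(9,8) → add node 6 parent=1 cost=8
11. q=(8,32) nearest=5 d=16 new=(6,20) → blocked by [3,5]×[10,17], reject
12. q=(3,4) nearest=1 d=2 new=(3,4) → add node 7 parent=1 cost=6
13. q=(9,7) nearest=6 d=1 new=(9,7) → add node 8 parent=6 cost=9
14. q=(7,29) nearest=5 d=13 new=(6,20) → blocked by [3,5]×[10,17], reject
15. q=(6,30) nearest=5 d=14 new=(6,20) → blocked by [3,5]×[10,17], reject
16. q=(4,9) nearest=2 d=1 new=(4,9) → add node 9 parent=2 cost=9
17. q=(5,25) nearest=5 d=9 new=(5,20) → add node 10 parent=5 cost=20
18. q=(9,1) nearest=3 d=0 → coincident, reject
19. q=(6,28) nearest=10 d=8 new=(6,24) → add node 11 parent=10 cost=24
20. q=(6,21) nearest=10 d=1 new=(6,21) → add node 12 parent=10 cost=21
21. q=(10,13) nearest=6 d=5 new=(10,12) → add node 13 parent=6 cost=12
22. q=(10,5) nearest=8 d=2 new=(10,5) → add node 14 parent=8 cost=11
23. q=(10,9) nearest=6 d=1 new=(10,9) → add node 15 parent=6 cost=9
24. q=(4,27) nearest=11 d=3 new=(4,27) → add node 16 parent=11 cost=27
25. q=(3,5) nearest=7 d=1 new=(3,5) → add node 17 parent=7 cost=7
26. q=(2,20) nearest=10 d=3 new=(2,20) → add node 18 parent=10 cost=23
27. q=(0,28) nearest=16 d=4 new=(0,28) → add node 19 parent=16 cost=31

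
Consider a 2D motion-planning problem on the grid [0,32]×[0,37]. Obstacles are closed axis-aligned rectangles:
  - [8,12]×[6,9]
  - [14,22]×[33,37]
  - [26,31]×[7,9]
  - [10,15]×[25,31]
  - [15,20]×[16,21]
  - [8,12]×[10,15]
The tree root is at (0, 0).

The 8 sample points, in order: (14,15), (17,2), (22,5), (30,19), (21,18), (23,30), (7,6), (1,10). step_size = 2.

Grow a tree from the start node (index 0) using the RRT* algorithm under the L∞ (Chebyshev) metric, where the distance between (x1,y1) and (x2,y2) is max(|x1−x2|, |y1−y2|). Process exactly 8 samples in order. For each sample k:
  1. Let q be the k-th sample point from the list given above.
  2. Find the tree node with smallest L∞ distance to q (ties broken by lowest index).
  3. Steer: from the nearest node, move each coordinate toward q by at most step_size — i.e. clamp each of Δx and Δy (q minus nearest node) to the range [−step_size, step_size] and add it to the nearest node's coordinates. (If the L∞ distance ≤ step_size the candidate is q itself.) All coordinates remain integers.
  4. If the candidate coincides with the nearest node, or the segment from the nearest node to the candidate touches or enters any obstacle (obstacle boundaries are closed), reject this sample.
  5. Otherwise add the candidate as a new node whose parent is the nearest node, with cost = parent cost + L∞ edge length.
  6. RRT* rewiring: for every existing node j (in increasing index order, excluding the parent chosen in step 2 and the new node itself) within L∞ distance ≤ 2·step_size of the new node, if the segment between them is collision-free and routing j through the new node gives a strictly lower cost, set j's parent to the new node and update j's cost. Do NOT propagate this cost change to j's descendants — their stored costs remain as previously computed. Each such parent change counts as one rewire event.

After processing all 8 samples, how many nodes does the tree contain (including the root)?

Node count: 6

1. q=(14,15) nearest=0 d=15 new=(2,2) → add node 1 parent=0 cost=2
2. q=(17,2) nearest=1 d=15 new=(4,2) → add node 2 parent=1 cost=4
3. q=(22,5) nearest=2 d=18 new=(6,4) → add node 3 parent=2 cost=6
4. q=(30,19) nearest=3 d=24 new=(8,6) → blocked by [8,12]×[6,9], reject
5. q=(21,18) nearest=3 d=15 new=(8,6) → blocked by [8,12]×[6,9], reject
6. q=(23,30) nearest=3 d=26 new=(8,6) → blocked by [8,12]×[6,9], reject
7. q=(7,6) nearest=3 d=2 new=(7,6) → add node 4 parent=3 cost=8
8. q=(1,10) nearest=3 d=6 new=(4,6) → add node 5 parent=3 cost=8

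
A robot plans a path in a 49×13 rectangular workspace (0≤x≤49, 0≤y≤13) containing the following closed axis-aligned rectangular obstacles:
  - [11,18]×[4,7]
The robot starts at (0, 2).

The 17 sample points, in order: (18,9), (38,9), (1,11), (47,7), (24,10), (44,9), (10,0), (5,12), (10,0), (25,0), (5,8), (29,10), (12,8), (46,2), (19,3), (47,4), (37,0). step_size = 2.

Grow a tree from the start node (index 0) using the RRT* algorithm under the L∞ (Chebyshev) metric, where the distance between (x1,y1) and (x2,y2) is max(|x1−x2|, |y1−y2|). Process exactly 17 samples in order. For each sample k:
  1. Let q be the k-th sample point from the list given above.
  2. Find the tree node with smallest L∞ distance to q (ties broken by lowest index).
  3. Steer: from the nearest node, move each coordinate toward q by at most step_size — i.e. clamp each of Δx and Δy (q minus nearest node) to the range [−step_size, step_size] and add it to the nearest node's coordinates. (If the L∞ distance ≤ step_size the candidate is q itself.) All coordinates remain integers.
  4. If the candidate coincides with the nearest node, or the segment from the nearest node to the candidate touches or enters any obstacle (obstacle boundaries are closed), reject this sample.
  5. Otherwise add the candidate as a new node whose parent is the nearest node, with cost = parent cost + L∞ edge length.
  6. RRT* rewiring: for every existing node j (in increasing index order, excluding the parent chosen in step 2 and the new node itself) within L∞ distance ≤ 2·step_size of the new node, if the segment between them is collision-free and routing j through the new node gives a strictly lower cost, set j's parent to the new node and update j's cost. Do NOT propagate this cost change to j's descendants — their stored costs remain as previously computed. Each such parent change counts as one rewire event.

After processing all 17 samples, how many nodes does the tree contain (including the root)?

1. q=(18,9) nearest=0 d=18 new=(2,4) → add node 1 parent=0 cost=2
2. q=(38,9) nearest=1 d=36 new=(4,6) → add node 2 parent=1 cost=4
3. q=(1,11) nearest=2 d=5 new=(2,8) → add node 3 parent=2 cost=6
4. q=(47,7) nearest=2 d=43 new=(6,7) → add node 4 parent=2 cost=6
5. q=(24,10) nearest=4 d=18 new=(8,9) → add node 5 parent=4 cost=8
6. q=(44,9) nearest=5 d=36 new=(10,9) → add node 6 parent=5 cost=10
7. q=(10,0) nearest=2 d=6 new=(6,4) → add node 7 parent=2 cost=6
8. q=(5,12) nearest=5 d=3 new=(6,11) → add node 8 parent=5 cost=10
9. q=(10,0) nearest=7 d=4 new=(8,2) → add node 9 parent=7 cost=8
10. q=(25,0) nearest=6 d=15 new=(12,7) → blocked by [11,18]×[4,7], reject
11. q=(5,8) nearest=4 d=1 new=(5,8) → add node 10 parent=4 cost=7
12. q=(29,10) nearest=6 d=19 new=(12,10) → add node 11 parent=6 cost=12
13. q=(12,8) nearest=6 d=2 new=(12,8) → add node 12 parent=6 cost=12
14. q=(46,2) nearest=11 d=34 new=(14,8) → add node 13 parent=11 cost=14
15. q=(19,3) nearest=13 d=5 new=(16,6) → blocked by [11,18]×[4,7], reject
16. q=(47,4) nearest=13 d=33 new=(16,6) → blocked by [11,18]×[4,7], reject
17. q=(37,0) nearest=13 d=23 new=(16,6) → blocked by [11,18]×[4,7], reject

Node count: 14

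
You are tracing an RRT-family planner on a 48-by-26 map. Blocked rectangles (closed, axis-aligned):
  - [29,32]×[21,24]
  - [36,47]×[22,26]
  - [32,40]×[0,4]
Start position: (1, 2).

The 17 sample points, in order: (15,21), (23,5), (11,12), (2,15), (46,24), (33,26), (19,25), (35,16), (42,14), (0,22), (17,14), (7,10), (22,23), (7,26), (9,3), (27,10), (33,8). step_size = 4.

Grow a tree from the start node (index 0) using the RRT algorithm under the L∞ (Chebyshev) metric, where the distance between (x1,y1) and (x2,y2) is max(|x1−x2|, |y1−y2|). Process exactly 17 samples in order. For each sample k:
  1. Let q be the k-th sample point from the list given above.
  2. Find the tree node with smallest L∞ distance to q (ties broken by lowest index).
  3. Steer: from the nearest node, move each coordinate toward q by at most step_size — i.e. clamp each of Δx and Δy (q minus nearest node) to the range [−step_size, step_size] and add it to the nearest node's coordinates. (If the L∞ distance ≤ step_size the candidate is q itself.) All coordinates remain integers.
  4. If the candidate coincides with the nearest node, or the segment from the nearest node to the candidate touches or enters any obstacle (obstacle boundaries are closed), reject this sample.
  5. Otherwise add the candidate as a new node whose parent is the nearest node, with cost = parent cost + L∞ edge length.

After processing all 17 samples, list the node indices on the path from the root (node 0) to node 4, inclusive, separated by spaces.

1. q=(15,21) nearest=0 d=19 new=(5,6) → add node 1 parent=0 cost=4
2. q=(23,5) nearest=1 d=18 new=(9,5) → add node 2 parent=1 cost=8
3. q=(11,12) nearest=1 d=6 new=(9,10) → add node 3 parent=1 cost=8
4. q=(2,15) nearest=3 d=7 new=(5,14) → add node 4 parent=3 cost=12
5. q=(46,24) nearest=2 d=37 new=(13,9) → add node 5 parent=2 cost=12
6. q=(33,26) nearest=5 d=20 new=(17,13) → add node 6 parent=5 cost=16
7. q=(19,25) nearest=6 d=12 new=(19,17) → add node 7 parent=6 cost=20
8. q=(35,16) nearest=7 d=16 new=(23,16) → add node 8 parent=7 cost=24
9. q=(42,14) nearest=8 d=19 new=(27,14) → add node 9 parent=8 cost=28
10. q=(0,22) nearest=4 d=8 new=(1,18) → add node 10 parent=4 cost=16
11. q=(17,14) nearest=6 d=1 new=(17,14) → add node 11 parent=6 cost=17
12. q=(7,10) nearest=3 d=2 new=(7,10) → add node 12 parent=3 cost=10
13. q=(22,23) nearest=7 d=6 new=(22,21) → add node 13 parent=7 cost=24
14. q=(7,26) nearest=10 d=8 new=(5,22) → add node 14 parent=10 cost=20
15. q=(9,3) nearest=2 d=2 new=(9,3) → add node 15 parent=2 cost=10
16. q=(27,10) nearest=9 d=4 new=(27,10) → add node 16 parent=9 cost=32
17. q=(33,8) nearest=9 d=6 new=(31,10) → add node 17 parent=9 cost=32

Path: 0 1 3 4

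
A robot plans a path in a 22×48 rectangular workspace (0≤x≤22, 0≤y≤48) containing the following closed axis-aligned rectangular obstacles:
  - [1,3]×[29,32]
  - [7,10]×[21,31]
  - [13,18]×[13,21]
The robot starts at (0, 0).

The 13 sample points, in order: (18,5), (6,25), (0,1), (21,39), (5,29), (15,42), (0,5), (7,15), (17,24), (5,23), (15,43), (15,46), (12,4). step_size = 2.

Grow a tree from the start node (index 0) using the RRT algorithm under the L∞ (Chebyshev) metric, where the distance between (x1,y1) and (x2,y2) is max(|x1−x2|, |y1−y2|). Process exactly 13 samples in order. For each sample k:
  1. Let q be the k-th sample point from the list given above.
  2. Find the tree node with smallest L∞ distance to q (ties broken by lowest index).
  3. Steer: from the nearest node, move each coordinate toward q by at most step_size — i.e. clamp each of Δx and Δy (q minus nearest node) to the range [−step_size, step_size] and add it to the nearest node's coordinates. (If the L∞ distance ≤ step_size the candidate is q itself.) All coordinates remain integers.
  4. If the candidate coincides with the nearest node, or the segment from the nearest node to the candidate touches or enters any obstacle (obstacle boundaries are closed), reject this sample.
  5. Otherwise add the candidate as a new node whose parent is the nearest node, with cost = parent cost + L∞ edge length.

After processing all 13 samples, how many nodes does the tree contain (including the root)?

1. q=(18,5) nearest=0 d=18 new=(2,2) → add node 1 parent=0 cost=2
2. q=(6,25) nearest=1 d=23 new=(4,4) → add node 2 parent=1 cost=4
3. q=(0,1) nearest=0 d=1 new=(0,1) → add node 3 parent=0 cost=1
4. q=(21,39) nearest=2 d=35 new=(6,6) → add node 4 parent=2 cost=6
5. q=(5,29) nearest=4 d=23 new=(5,8) → add node 5 parent=4 cost=8
6. q=(15,42) nearest=5 d=34 new=(7,10) → add node 6 parent=5 cost=10
7. q=(0,5) nearest=1 d=3 new=(0,4) → add node 7 parent=1 cost=4
8. q=(7,15) nearest=6 d=5 new=(7,12) → add node 8 parent=6 cost=12
9. q=(17,24) nearest=8 d=12 new=(9,14) → add node 9 parent=8 cost=14
10. q=(5,23) nearest=9 d=9 new=(7,16) → add node 10 parent=9 cost=16
11. q=(15,43) nearest=10 d=27 new=(9,18) → add node 11 parent=10 cost=18
12. q=(15,46) nearest=11 d=28 new=(11,20) → add node 12 parent=11 cost=20
13. q=(12,4) nearest=4 d=6 new=(8,4) → add node 13 parent=4 cost=8

Node count: 14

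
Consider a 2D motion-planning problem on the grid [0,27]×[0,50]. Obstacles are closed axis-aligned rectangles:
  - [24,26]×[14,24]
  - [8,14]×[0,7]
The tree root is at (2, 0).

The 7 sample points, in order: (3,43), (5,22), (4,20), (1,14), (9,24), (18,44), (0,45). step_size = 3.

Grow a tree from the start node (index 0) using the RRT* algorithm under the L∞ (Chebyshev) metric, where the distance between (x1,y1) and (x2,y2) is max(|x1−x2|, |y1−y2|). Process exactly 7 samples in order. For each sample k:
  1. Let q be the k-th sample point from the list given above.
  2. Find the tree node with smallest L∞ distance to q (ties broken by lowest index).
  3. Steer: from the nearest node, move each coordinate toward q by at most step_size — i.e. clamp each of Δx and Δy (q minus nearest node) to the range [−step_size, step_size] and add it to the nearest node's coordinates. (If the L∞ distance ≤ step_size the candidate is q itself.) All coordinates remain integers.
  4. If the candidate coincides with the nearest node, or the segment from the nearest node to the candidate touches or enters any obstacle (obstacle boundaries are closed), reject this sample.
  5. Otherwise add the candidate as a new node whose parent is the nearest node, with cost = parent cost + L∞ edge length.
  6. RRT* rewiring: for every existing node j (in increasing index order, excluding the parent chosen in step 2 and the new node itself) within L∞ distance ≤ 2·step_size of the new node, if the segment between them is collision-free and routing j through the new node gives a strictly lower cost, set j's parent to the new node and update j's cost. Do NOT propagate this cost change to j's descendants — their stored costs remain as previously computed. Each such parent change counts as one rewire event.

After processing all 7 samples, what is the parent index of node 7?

Parent of node 7: 6

1. q=(3,43) nearest=0 d=43 new=(3,3) → add node 1 parent=0 cost=3
2. q=(5,22) nearest=1 d=19 new=(5,6) → add node 2 parent=1 cost=6
3. q=(4,20) nearest=2 d=14 new=(4,9) → add node 3 parent=2 cost=9
4. q=(1,14) nearest=3 d=5 new=(1,12) → add node 4 parent=3 cost=12
5. q=(9,24) nearest=4 d=12 new=(4,15) → add node 5 parent=4 cost=15
6. q=(18,44) nearest=5 d=29 new=(7,18) → add node 6 parent=5 cost=18
7. q=(0,45) nearest=6 d=27 new=(4,21) → add node 7 parent=6 cost=21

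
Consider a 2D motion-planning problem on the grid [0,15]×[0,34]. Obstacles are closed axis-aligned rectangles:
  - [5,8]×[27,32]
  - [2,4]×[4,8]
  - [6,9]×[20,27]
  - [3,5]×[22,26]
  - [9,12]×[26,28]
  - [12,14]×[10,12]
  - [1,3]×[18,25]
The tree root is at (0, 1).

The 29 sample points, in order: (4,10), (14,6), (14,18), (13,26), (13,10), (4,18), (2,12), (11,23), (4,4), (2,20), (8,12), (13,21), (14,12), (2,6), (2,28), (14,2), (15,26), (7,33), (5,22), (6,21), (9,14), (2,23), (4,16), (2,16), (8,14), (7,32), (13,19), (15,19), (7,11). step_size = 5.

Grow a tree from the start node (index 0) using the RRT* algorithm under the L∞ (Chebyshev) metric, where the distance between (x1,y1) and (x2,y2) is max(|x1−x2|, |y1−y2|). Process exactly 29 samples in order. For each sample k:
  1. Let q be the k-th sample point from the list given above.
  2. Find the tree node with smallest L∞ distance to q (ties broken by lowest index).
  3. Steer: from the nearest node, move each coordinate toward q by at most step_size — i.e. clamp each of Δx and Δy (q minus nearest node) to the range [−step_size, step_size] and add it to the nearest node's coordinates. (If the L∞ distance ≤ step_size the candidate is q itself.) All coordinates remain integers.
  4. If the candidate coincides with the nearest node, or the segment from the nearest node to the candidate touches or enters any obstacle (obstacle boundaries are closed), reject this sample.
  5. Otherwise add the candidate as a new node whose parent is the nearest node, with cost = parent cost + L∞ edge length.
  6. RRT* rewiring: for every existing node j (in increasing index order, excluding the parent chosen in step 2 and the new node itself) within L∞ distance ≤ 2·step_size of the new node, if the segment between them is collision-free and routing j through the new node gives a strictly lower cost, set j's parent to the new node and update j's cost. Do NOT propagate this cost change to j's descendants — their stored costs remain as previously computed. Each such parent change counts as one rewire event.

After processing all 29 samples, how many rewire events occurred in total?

1. q=(4,10) nearest=0 d=9 new=(4,6) → blocked by [2,4]×[4,8], reject
2. q=(14,6) nearest=0 d=14 new=(5,6) → blocked by [2,4]×[4,8], reject
3. q=(14,18) nearest=0 d=17 new=(5,6) → blocked by [2,4]×[4,8], reject
4. q=(13,26) nearest=0 d=25 new=(5,6) → blocked by [2,4]×[4,8], reject
5. q=(13,10) nearest=0 d=13 new=(5,6) → blocked by [2,4]×[4,8], reject
6. q=(4,18) nearest=0 d=17 new=(4,6) → blocked by [2,4]×[4,8], reject
7. q=(2,12) nearest=0 d=11 new=(2,6) → blocked by [2,4]×[4,8], reject
8. q=(11,23) nearest=0 d=22 new=(5,6) → blocked by [2,4]×[4,8], reject
9. q=(4,4) nearest=0 d=4 new=(4,4) → blocked by [2,4]×[4,8], reject
10. q=(2,20) nearest=0 d=19 new=(2,6) → blocked by [2,4]×[4,8], reject
11. q=(8,12) nearest=0 d=11 new=(5,6) → blocked by [2,4]×[4,8], reject
12. q=(13,21) nearest=0 d=20 new=(5,6) → blocked by [2,4]×[4,8], reject
13. q=(14,12) nearest=0 d=14 new=(5,6) → blocked by [2,4]×[4,8], reject
14. q=(2,6) nearest=0 d=5 new=(2,6) → blocked by [2,4]×[4,8], reject
15. q=(2,28) nearest=0 d=27 new=(2,6) → blocked by [2,4]×[4,8], reject
16. q=(14,2) nearest=0 d=14 new=(5,2) → add node 1 parent=0 cost=5
17. q=(15,26) nearest=1 d=24 new=(10,7) → add node 2 parent=1 cost=10
18. q=(7,33) nearest=2 d=26 new=(7,12) → add node 3 parent=2 cost=15
19. q=(5,22) nearest=3 d=10 new=(5,17) → add node 4 parent=3 cost=20
20. q=(6,21) nearest=4 d=4 new=(6,21) → blocked by [6,9]×[20,27], reject
21. q=(9,14) nearest=3 d=2 new=(9,14) → add node 5 parent=3 cost=17
22. q=(2,23) nearest=4 d=6 new=(2,22) → blocked by [1,3]×[18,25], reject
23. q=(4,16) nearest=4 d=1 new=(4,16) → add node 6 parent=4 cost=21
24. q=(2,16) nearest=6 d=2 new=(2,16) → add node 7 parent=6 cost=23
25. q=(8,14) nearest=5 d=1 new=(8,14) → add node 8 parent=5 cost=18
26. q=(7,32) nearest=4 d=15 new=(7,22) → blocked by [6,9]×[20,27], reject
27. q=(13,19) nearest=5 d=5 new=(13,19) → add node 9 parent=5 cost=22
28. q=(15,19) nearest=9 d=2 new=(15,19) → add node 10 parent=9 cost=24
29. q=(7,11) nearest=3 d=1 new=(7,11) → add node 11 parent=3 cost=16; rewire 7→11 (21<23)

Rewire events: 1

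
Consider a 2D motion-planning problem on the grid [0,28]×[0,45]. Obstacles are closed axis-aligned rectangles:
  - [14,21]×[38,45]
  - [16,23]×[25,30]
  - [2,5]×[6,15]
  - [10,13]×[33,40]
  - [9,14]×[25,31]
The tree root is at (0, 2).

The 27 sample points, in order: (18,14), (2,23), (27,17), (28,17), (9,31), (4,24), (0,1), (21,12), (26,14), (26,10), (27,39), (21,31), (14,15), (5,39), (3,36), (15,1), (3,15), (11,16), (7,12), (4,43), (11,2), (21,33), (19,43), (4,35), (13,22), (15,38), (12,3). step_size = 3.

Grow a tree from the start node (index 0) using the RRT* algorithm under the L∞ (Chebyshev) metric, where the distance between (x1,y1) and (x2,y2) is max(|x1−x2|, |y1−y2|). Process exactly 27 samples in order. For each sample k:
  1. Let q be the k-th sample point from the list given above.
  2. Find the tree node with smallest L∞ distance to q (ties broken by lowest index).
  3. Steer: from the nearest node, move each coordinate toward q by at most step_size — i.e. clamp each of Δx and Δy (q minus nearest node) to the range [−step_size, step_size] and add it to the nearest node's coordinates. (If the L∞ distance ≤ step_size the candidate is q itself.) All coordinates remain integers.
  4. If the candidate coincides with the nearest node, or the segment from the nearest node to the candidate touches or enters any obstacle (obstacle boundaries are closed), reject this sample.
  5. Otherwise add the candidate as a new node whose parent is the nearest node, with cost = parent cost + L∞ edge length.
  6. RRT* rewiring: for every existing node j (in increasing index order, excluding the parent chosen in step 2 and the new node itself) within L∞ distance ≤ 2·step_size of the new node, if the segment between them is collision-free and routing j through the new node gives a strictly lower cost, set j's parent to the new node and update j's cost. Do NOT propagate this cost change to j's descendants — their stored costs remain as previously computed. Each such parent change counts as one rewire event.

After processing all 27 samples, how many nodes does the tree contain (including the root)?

Node count: 6

1. q=(18,14) nearest=0 d=18 new=(3,5) → add node 1 parent=0 cost=3
2. q=(2,23) nearest=1 d=18 new=(2,8) → blocked by [2,5]×[6,15], reject
3. q=(27,17) nearest=1 d=24 new=(6,8) → blocked by [2,5]×[6,15], reject
4. q=(28,17) nearest=1 d=25 new=(6,8) → blocked by [2,5]×[6,15], reject
5. q=(9,31) nearest=1 d=26 new=(6,8) → blocked by [2,5]×[6,15], reject
6. q=(4,24) nearest=1 d=19 new=(4,8) → blocked by [2,5]×[6,15], reject
7. q=(0,1) nearest=0 d=1 new=(0,1) → add node 2 parent=0 cost=1
8. q=(21,12) nearest=1 d=18 new=(6,8) → blocked by [2,5]×[6,15], reject
9. q=(26,14) nearest=1 d=23 new=(6,8) → blocked by [2,5]×[6,15], reject
10. q=(26,10) nearest=1 d=23 new=(6,8) → blocked by [2,5]×[6,15], reject
11. q=(27,39) nearest=1 d=34 new=(6,8) → blocked by [2,5]×[6,15], reject
12. q=(21,31) nearest=1 d=26 new=(6,8) → blocked by [2,5]×[6,15], reject
13. q=(14,15) nearest=1 d=11 new=(6,8) → blocked by [2,5]×[6,15], reject
14. q=(5,39) nearest=1 d=34 new=(5,8) → blocked by [2,5]×[6,15], reject
15. q=(3,36) nearest=1 d=31 new=(3,8) → blocked by [2,5]×[6,15], reject
16. q=(15,1) nearest=1 d=12 new=(6,2) → add node 3 parent=1 cost=6
17. q=(3,15) nearest=1 d=10 new=(3,8) → blocked by [2,5]×[6,15], reject
18. q=(11,16) nearest=1 d=11 new=(6,8) → blocked by [2,5]×[6,15], reject
19. q=(7,12) nearest=1 d=7 new=(6,8) → blocked by [2,5]×[6,15], reject
20. q=(4,43) nearest=1 d=38 new=(4,8) → blocked by [2,5]×[6,15], reject
21. q=(11,2) nearest=3 d=5 new=(9,2) → add node 4 parent=3 cost=9
22. q=(21,33) nearest=1 d=28 new=(6,8) → blocked by [2,5]×[6,15], reject
23. q=(19,43) nearest=1 d=38 new=(6,8) → blocked by [2,5]×[6,15], reject
24. q=(4,35) nearest=1 d=30 new=(4,8) → blocked by [2,5]×[6,15], reject
25. q=(13,22) nearest=1 d=17 new=(6,8) → blocked by [2,5]×[6,15], reject
26. q=(15,38) nearest=1 d=33 new=(6,8) → blocked by [2,5]×[6,15], reject
27. q=(12,3) nearest=4 d=3 new=(12,3) → add node 5 parent=4 cost=12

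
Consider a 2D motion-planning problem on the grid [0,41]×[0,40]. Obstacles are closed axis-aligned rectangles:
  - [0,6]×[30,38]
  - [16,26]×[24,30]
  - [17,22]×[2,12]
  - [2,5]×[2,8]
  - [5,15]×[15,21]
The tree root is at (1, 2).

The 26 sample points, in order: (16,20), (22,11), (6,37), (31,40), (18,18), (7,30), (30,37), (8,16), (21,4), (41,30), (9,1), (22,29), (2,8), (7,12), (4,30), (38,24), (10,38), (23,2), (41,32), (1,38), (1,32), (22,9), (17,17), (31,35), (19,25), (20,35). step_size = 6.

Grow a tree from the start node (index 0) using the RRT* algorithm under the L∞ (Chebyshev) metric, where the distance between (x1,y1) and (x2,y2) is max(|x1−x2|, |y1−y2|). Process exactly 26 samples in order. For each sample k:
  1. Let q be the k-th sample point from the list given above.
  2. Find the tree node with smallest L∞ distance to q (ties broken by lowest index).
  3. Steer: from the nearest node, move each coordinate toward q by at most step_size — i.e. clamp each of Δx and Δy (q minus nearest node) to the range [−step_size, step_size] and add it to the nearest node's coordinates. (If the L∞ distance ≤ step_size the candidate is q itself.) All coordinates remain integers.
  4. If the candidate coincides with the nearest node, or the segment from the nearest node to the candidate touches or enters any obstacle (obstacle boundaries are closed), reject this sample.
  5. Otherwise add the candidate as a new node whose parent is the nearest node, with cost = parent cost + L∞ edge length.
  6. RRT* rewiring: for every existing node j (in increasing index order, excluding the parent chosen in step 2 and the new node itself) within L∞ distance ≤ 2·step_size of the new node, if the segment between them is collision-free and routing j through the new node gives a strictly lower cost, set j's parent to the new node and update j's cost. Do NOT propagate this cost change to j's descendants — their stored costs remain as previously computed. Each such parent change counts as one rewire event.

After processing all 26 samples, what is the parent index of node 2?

Parent of node 2: 1

1. q=(16,20) nearest=0 d=18 new=(7,8) → blocked by [2,5]×[2,8], reject
2. q=(22,11) nearest=0 d=21 new=(7,8) → blocked by [2,5]×[2,8], reject
3. q=(6,37) nearest=0 d=35 new=(6,8) → blocked by [2,5]×[2,8], reject
4. q=(31,40) nearest=0 d=38 new=(7,8) → blocked by [2,5]×[2,8], reject
5. q=(18,18) nearest=0 d=17 new=(7,8) → blocked by [2,5]×[2,8], reject
6. q=(7,30) nearest=0 d=28 new=(7,8) → blocked by [2,5]×[2,8], reject
7. q=(30,37) nearest=0 d=35 new=(7,8) → blocked by [2,5]×[2,8], reject
8. q=(8,16) nearest=0 d=14 new=(7,8) → blocked by [2,5]×[2,8], reject
9. q=(21,4) nearest=0 d=20 new=(7,4) → blocked by [2,5]×[2,8], reject
10. q=(41,30) nearest=0 d=40 new=(7,8) → blocked by [2,5]×[2,8], reject
11. q=(9,1) nearest=0 d=8 new=(7,1) → add node 1 parent=0 cost=6
12. q=(22,29) nearest=0 d=27 new=(7,8) → blocked by [2,5]×[2,8], reject
13. q=(2,8) nearest=0 d=6 new=(2,8) → blocked by [2,5]×[2,8], reject
14. q=(7,12) nearest=0 d=10 new=(7,8) → blocked by [2,5]×[2,8], reject
15. q=(4,30) nearest=0 d=28 new=(4,8) → blocked by [2,5]×[2,8], reject
16. q=(38,24) nearest=1 d=31 new=(13,7) → add node 2 parent=1 cost=12
17. q=(10,38) nearest=2 d=31 new=(10,13) → add node 3 parent=2 cost=18
18. q=(23,2) nearest=2 d=10 new=(19,2) → blocked by [17,22]×[2,12], reject
19. q=(41,32) nearest=2 d=28 new=(19,13) → blocked by [17,22]×[2,12], reject
20. q=(1,38) nearest=3 d=25 new=(4,19) → blocked by [5,15]×[15,21], reject
21. q=(1,32) nearest=3 d=19 new=(4,19) → blocked by [5,15]×[15,21], reject
22. q=(22,9) nearest=2 d=9 new=(19,9) → blocked by [17,22]×[2,12], reject
23. q=(17,17) nearest=3 d=7 new=(16,17) → blocked by [5,15]×[15,21], reject
24. q=(31,35) nearest=3 d=22 new=(16,19) → blocked by [5,15]×[15,21], reject
25. q=(19,25) nearest=3 d=12 new=(16,19) → blocked by [5,15]×[15,21], reject
26. q=(20,35) nearest=3 d=22 new=(16,19) → blocked by [5,15]×[15,21], reject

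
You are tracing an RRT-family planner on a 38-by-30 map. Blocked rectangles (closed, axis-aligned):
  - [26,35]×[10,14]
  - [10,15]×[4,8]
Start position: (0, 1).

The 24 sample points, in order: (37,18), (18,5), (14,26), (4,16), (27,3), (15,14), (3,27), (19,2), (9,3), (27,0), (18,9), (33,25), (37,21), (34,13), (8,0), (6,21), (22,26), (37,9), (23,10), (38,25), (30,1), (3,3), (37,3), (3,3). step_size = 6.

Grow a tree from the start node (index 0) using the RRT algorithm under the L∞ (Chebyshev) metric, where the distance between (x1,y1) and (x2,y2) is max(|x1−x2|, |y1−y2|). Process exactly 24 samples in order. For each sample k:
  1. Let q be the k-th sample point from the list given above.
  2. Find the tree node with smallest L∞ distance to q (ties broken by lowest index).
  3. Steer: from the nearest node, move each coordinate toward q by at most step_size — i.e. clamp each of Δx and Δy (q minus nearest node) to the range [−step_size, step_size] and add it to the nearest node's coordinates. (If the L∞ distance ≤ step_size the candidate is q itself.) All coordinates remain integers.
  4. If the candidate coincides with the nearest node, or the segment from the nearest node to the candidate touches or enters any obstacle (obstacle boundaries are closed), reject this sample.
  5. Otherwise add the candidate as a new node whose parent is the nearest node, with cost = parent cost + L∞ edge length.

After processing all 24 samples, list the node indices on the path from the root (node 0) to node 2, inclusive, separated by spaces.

1. q=(37,18) nearest=0 d=37 new=(6,7) → add node 1 parent=0 cost=6
2. q=(18,5) nearest=1 d=12 new=(12,5) → blocked by [10,15]×[4,8], reject
3. q=(14,26) nearest=1 d=19 new=(12,13) → add node 2 parent=1 cost=12
4. q=(4,16) nearest=2 d=8 new=(6,16) → add node 3 parent=2 cost=18
5. q=(27,3) nearest=2 d=15 new=(18,7) → add node 4 parent=2 cost=18
6. q=(15,14) nearest=2 d=3 new=(15,14) → add node 5 parent=2 cost=15
7. q=(3,27) nearest=3 d=11 new=(3,22) → add node 6 parent=3 cost=24
8. q=(19,2) nearest=4 d=5 new=(19,2) → add node 7 parent=4 cost=23
9. q=(9,3) nearest=1 d=4 new=(9,3) → add node 8 parent=1 cost=10
10. q=(27,0) nearest=7 d=8 new=(25,0) → add node 9 parent=7 cost=29
11. q=(18,9) nearest=4 d=2 new=(18,9) → add node 10 parent=4 cost=20
12. q=(33,25) nearest=10 d=16 new=(24,15) → add node 11 parent=10 cost=26
13. q=(37,21) nearest=11 d=13 new=(30,21) → add node 12 parent=11 cost=32
14. q=(34,13) nearest=12 d=8 new=(34,15) → add node 13 parent=12 cost=38
15. q=(8,0) nearest=8 d=3 new=(8,0) → add node 14 parent=8 cost=13
16. q=(6,21) nearest=6 d=3 new=(6,21) → add node 15 parent=6 cost=27
17. q=(22,26) nearest=12 d=8 new=(24,26) → add node 16 parent=12 cost=38
18. q=(37,9) nearest=13 d=6 new=(37,9) → blocked by [26,35]×[10,14], reject
19. q=(23,10) nearest=4 d=5 new=(23,10) → add node 17 parent=4 cost=23
20. q=(38,25) nearest=12 d=8 new=(36,25) → add node 18 parent=12 cost=38
21. q=(30,1) nearest=9 d=5 new=(30,1) → add node 19 parent=9 cost=34
22. q=(3,3) nearest=0 d=3 new=(3,3) → add node 20 parent=0 cost=3
23. q=(37,3) nearest=19 d=7 new=(36,3) → add node 21 parent=19 cost=40
24. q=(3,3) nearest=20 d=0 → coincident, reject

Path: 0 1 2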